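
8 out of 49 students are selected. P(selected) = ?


P = 8/49 = 0.1633

P = 0.1633


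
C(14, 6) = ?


C(14,6) = 14!/(6! × 8!)
= 87178291200/(720 × 40320)
= 3003

C(14,6) = 3003


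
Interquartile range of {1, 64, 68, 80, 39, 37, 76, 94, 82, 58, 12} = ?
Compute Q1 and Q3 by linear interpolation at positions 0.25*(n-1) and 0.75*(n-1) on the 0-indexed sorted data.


Sorted: 1, 12, 37, 39, 58, 64, 68, 76, 80, 82, 94
Q1 (25th %ile) = 38.0000
Q3 (75th %ile) = 78.0000
IQR = 78.0000 - 38.0000 = 40.0000

IQR = 40.0000


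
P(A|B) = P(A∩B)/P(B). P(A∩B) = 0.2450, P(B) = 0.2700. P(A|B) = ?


P(A|B) = 0.2450/0.2700 = 0.9074

P(A|B) = 0.9074


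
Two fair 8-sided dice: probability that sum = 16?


Total outcomes = 8×8 = 64
Favorable (sum = 16): 1
P = 1/64 = 0.0156

P = 0.0156


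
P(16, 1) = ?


P(16,1) = 16!/15!
= 20922789888000/1307674368000
= 16

P(16,1) = 16


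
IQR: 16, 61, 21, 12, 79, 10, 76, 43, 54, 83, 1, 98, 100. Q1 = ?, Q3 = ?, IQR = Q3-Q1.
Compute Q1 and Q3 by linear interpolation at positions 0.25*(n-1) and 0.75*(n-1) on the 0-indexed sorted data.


Sorted: 1, 10, 12, 16, 21, 43, 54, 61, 76, 79, 83, 98, 100
Q1 (25th %ile) = 16.0000
Q3 (75th %ile) = 79.0000
IQR = 79.0000 - 16.0000 = 63.0000

IQR = 63.0000


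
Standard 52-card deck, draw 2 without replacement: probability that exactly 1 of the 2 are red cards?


Hypergeometric: P(X=1) = C(26,1)·C(26,1) / C(52,2)
= 26 × 26 / 1326
= 676/1326 = 0.5098

P = 0.5098


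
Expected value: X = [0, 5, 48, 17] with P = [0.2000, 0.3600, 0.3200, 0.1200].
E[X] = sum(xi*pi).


E[X] = 0*0.2000 + 5*0.3600 + 48*0.3200 + 17*0.1200
= 0 + 1.8000 + 15.3600 + 2.0400
= 19.2000

E[X] = 19.2000


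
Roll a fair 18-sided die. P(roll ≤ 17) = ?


Favorable outcomes (roll ≤ 17): 17
Total outcomes = 18
P = 17/18 = 0.9444

P = 0.9444


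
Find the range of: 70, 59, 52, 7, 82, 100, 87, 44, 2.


Max = 100, Min = 2
Range = 100 - 2 = 98

Range = 98


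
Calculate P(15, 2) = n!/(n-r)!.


P(15,2) = 15!/13!
= 1307674368000/6227020800
= 210

P(15,2) = 210


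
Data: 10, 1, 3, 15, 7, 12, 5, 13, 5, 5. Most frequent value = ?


Frequencies: 1:1, 3:1, 5:3, 7:1, 10:1, 12:1, 13:1, 15:1
Max frequency = 3
Mode = 5

Mode = 5


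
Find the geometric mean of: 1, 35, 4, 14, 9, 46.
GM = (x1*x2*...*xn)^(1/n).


Product = 1 × 35 × 4 × 14 × 9 × 46 = 811440
GM = 811440^(1/6) = 9.6578

GM = 9.6578


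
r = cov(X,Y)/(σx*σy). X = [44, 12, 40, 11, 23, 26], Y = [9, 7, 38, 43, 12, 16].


Mean X = 26.0000, Mean Y = 20.8333
SD X = 12.583057, SD Y = 14.252680
Cov = -14.166667
r = -14.166667/(12.583057*14.252680) = -0.0790

r = -0.0790


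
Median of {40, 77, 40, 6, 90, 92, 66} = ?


Sorted: 6, 40, 40, 66, 77, 90, 92
n = 7 (odd)
Middle value = 66

Median = 66


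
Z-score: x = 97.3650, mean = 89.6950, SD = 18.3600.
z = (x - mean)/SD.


z = (97.3650 - 89.6950)/18.3600
= 7.6700/18.3600
= 0.4178

z = 0.4178


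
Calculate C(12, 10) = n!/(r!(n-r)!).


C(12,10) = 12!/(10! × 2!)
= 479001600/(3628800 × 2)
= 66

C(12,10) = 66


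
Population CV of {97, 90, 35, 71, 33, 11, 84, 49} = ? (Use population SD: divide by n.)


Mean = 58.7500
SD = 29.2179
CV = (29.2179/58.7500)*100 = 49.7326%

CV = 49.7326%


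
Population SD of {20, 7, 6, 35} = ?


Mean = 17.0000
Variance = 138.5000
SD = sqrt(138.5000) = 11.7686

SD = 11.7686


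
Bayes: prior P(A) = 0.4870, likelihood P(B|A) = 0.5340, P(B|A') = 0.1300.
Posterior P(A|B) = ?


P(B) = P(B|A)*P(A) + P(B|A')*P(A')
= 0.5340*0.4870 + 0.1300*0.5130
= 0.260058 + 0.066690 = 0.326748
P(A|B) = 0.260058/0.326748 = 0.7959

P(A|B) = 0.7959


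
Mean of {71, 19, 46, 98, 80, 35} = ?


Sum = 71 + 19 + 46 + 98 + 80 + 35 = 349
n = 6
Mean = 349/6 = 58.1667

Mean = 58.1667


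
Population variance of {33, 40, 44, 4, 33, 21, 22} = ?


Mean = 28.1429
Squared deviations: 23.5918, 140.5918, 251.4490, 582.8776, 23.5918, 51.0204, 37.7347
Sum = 1110.8571
Variance = 1110.8571/7 = 158.6939

Variance = 158.6939


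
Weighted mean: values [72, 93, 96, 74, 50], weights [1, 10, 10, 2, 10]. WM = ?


Numerator = 72*1 + 93*10 + 96*10 + 74*2 + 50*10 = 2610
Denominator = 1 + 10 + 10 + 2 + 10 = 33
WM = 2610/33 = 79.0909

WM = 79.0909


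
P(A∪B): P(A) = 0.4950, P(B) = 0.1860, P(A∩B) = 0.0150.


P(A∪B) = 0.4950 + 0.1860 - 0.0150
= 0.6810 - 0.0150
= 0.6660

P(A∪B) = 0.6660


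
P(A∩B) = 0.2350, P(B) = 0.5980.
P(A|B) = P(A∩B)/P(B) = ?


P(A|B) = 0.2350/0.5980 = 0.3930

P(A|B) = 0.3930


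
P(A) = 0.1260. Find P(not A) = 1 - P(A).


P(not A) = 1 - 0.1260 = 0.8740

P(not A) = 0.8740


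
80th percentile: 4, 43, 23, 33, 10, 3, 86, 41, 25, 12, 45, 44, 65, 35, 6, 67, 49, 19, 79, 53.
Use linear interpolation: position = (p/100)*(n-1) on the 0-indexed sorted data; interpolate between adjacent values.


Sorted: 3, 4, 6, 10, 12, 19, 23, 25, 33, 35, 41, 43, 44, 45, 49, 53, 65, 67, 79, 86
n = 20
Index = 80/100 * 19 = 15.2000
Lower = data[15] = 53, Upper = data[16] = 65
P80 = 53 + 0.2000*(12) = 55.4000

P80 = 55.4000


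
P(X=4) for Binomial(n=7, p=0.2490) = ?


C(7,4) = 35
p^4 = 0.003844
(1-p)^3 = 0.423565
P = 35 * 0.003844 * 0.423565 = 0.0570

P(X=4) = 0.0570


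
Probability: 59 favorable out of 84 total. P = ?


P = 59/84 = 0.7024

P = 0.7024


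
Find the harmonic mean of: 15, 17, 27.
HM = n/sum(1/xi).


Sum of reciprocals = 1/15 + 1/17 + 1/27 = 0.162527
HM = 3/0.162527 = 18.4584

HM = 18.4584


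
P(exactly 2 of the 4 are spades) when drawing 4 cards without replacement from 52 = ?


Hypergeometric: P(X=2) = C(13,2)·C(39,2) / C(52,4)
= 78 × 741 / 270725
= 57798/270725 = 0.2135

P = 0.2135


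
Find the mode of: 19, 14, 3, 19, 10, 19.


Frequencies: 3:1, 10:1, 14:1, 19:3
Max frequency = 3
Mode = 19

Mode = 19


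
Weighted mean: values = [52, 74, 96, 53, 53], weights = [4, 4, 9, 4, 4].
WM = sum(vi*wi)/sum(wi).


Numerator = 52*4 + 74*4 + 96*9 + 53*4 + 53*4 = 1792
Denominator = 4 + 4 + 9 + 4 + 4 = 25
WM = 1792/25 = 71.6800

WM = 71.6800


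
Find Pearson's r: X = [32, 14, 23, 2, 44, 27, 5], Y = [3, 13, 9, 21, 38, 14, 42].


Mean X = 21.0000, Mean Y = 20.0000
SD X = 13.918128, SD Y = 13.648652
Cov = -21.857143
r = -21.857143/(13.918128*13.648652) = -0.1151

r = -0.1151


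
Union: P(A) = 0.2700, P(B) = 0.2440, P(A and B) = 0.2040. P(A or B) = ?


P(A∪B) = 0.2700 + 0.2440 - 0.2040
= 0.5140 - 0.2040
= 0.3100

P(A∪B) = 0.3100


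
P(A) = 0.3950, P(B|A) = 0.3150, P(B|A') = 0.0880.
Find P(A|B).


P(B) = P(B|A)*P(A) + P(B|A')*P(A')
= 0.3150*0.3950 + 0.0880*0.6050
= 0.124425 + 0.053240 = 0.177665
P(A|B) = 0.124425/0.177665 = 0.7003

P(A|B) = 0.7003


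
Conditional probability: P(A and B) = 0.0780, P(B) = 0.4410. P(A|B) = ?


P(A|B) = 0.0780/0.4410 = 0.1769

P(A|B) = 0.1769


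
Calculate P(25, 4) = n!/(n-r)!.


P(25,4) = 25!/21!
= 15511210043330985984000000/51090942171709440000
= 303600

P(25,4) = 303600


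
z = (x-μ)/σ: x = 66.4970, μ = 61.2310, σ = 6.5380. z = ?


z = (66.4970 - 61.2310)/6.5380
= 5.2660/6.5380
= 0.8054

z = 0.8054


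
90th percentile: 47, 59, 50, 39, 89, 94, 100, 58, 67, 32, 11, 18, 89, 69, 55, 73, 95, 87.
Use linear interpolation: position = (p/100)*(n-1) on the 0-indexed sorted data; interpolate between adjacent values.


Sorted: 11, 18, 32, 39, 47, 50, 55, 58, 59, 67, 69, 73, 87, 89, 89, 94, 95, 100
n = 18
Index = 90/100 * 17 = 15.3000
Lower = data[15] = 94, Upper = data[16] = 95
P90 = 94 + 0.3000*(1) = 94.3000

P90 = 94.3000


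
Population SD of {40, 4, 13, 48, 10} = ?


Mean = 23.0000
Variance = 308.8000
SD = sqrt(308.8000) = 17.5727

SD = 17.5727


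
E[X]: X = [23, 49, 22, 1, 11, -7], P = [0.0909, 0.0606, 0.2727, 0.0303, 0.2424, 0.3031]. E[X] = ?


E[X] = 23*0.0909 + 49*0.0606 + 22*0.2727 + 1*0.0303 + 11*0.2424 - 7*0.3031
= 2.0907 + 2.9694 + 5.9994 + 0.0303 + 2.6664 - 2.1217
= 11.6345

E[X] = 11.6345


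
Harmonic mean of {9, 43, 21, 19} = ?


Sum of reciprocals = 1/9 + 1/43 + 1/21 + 1/19 = 0.234618
HM = 4/0.234618 = 17.0490

HM = 17.0490


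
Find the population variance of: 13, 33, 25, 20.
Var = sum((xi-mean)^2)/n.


Mean = 22.7500
Squared deviations: 95.0625, 105.0625, 5.0625, 7.5625
Sum = 212.7500
Variance = 212.7500/4 = 53.1875

Variance = 53.1875


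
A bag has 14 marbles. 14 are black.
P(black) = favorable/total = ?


P = 14/14 = 1.0000

P = 1.0000


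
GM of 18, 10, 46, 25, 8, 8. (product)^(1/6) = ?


Product = 18 × 10 × 46 × 25 × 8 × 8 = 13248000
GM = 13248000^(1/6) = 15.3824

GM = 15.3824


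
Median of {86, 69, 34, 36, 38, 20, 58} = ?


Sorted: 20, 34, 36, 38, 58, 69, 86
n = 7 (odd)
Middle value = 38

Median = 38


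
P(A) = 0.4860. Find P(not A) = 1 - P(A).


P(not A) = 1 - 0.4860 = 0.5140

P(not A) = 0.5140


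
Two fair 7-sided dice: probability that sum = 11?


Total outcomes = 7×7 = 49
Favorable (sum = 11): 4
P = 4/49 = 0.0816

P = 0.0816


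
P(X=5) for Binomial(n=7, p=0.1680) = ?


C(7,5) = 21
p^5 = 0.000134
(1-p)^2 = 0.692224
P = 21 * 0.000134 * 0.692224 = 0.0019

P(X=5) = 0.0019


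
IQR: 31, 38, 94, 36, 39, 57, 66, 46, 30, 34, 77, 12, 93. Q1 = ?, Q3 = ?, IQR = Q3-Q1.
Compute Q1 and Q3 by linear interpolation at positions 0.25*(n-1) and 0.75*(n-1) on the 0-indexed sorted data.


Sorted: 12, 30, 31, 34, 36, 38, 39, 46, 57, 66, 77, 93, 94
Q1 (25th %ile) = 34.0000
Q3 (75th %ile) = 66.0000
IQR = 66.0000 - 34.0000 = 32.0000

IQR = 32.0000


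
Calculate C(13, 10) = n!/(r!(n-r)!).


C(13,10) = 13!/(10! × 3!)
= 6227020800/(3628800 × 6)
= 286

C(13,10) = 286


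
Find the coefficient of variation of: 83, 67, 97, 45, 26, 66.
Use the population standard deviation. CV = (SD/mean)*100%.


Mean = 64.0000
SD = 23.3381
CV = (23.3381/64.0000)*100 = 36.4658%

CV = 36.4658%


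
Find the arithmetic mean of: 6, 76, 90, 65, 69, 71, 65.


Sum = 6 + 76 + 90 + 65 + 69 + 71 + 65 = 442
n = 7
Mean = 442/7 = 63.1429

Mean = 63.1429


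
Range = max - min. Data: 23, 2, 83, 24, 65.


Max = 83, Min = 2
Range = 83 - 2 = 81

Range = 81


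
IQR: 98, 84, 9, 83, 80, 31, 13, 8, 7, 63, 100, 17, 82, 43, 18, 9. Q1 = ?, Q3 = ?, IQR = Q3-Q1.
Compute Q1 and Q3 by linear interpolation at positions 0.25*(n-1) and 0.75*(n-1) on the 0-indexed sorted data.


Sorted: 7, 8, 9, 9, 13, 17, 18, 31, 43, 63, 80, 82, 83, 84, 98, 100
Q1 (25th %ile) = 12.0000
Q3 (75th %ile) = 82.2500
IQR = 82.2500 - 12.0000 = 70.2500

IQR = 70.2500


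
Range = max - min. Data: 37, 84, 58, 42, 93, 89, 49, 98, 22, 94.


Max = 98, Min = 22
Range = 98 - 22 = 76

Range = 76


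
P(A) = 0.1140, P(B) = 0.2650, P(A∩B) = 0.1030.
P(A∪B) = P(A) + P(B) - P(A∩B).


P(A∪B) = 0.1140 + 0.2650 - 0.1030
= 0.3790 - 0.1030
= 0.2760

P(A∪B) = 0.2760


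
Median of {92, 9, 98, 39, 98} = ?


Sorted: 9, 39, 92, 98, 98
n = 5 (odd)
Middle value = 92

Median = 92


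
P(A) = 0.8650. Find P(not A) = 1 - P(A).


P(not A) = 1 - 0.8650 = 0.1350

P(not A) = 0.1350


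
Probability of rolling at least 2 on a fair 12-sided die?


Favorable outcomes (roll ≥ 2): 11
Total outcomes = 12
P = 11/12 = 0.9167

P = 0.9167


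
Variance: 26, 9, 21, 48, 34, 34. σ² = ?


Mean = 28.6667
Squared deviations: 7.1111, 386.7778, 58.7778, 373.7778, 28.4444, 28.4444
Sum = 883.3333
Variance = 883.3333/6 = 147.2222

Variance = 147.2222


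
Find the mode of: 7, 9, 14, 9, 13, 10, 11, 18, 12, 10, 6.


Frequencies: 6:1, 7:1, 9:2, 10:2, 11:1, 12:1, 13:1, 14:1, 18:1
Max frequency = 2
Mode = 9, 10

Mode = 9, 10


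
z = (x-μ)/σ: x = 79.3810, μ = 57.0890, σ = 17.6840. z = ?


z = (79.3810 - 57.0890)/17.6840
= 22.2920/17.6840
= 1.2606

z = 1.2606


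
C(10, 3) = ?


C(10,3) = 10!/(3! × 7!)
= 3628800/(6 × 5040)
= 120

C(10,3) = 120


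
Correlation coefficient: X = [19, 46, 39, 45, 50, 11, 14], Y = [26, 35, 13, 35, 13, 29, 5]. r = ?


Mean X = 32.0000, Mean Y = 22.2857
SD X = 15.455004, SD Y = 11.041665
Cov = 33.285714
r = 33.285714/(15.455004*11.041665) = 0.1951

r = 0.1951


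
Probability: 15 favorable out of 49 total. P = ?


P = 15/49 = 0.3061

P = 0.3061


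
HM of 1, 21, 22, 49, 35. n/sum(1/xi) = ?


Sum of reciprocals = 1/1 + 1/21 + 1/22 + 1/49 + 1/35 = 1.142053
HM = 5/1.142053 = 4.3781

HM = 4.3781


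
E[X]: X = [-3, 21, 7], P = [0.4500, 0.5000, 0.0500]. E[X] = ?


E[X] = -3*0.4500 + 21*0.5000 + 7*0.0500
= -1.3500 + 10.5000 + 0.3500
= 9.5000

E[X] = 9.5000


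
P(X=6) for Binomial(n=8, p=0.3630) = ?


C(8,6) = 28
p^6 = 0.002288
(1-p)^2 = 0.405769
P = 28 * 0.002288 * 0.405769 = 0.0260

P(X=6) = 0.0260


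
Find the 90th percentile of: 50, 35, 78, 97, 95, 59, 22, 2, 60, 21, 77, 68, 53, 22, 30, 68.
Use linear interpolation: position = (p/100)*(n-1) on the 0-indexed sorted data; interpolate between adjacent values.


Sorted: 2, 21, 22, 22, 30, 35, 50, 53, 59, 60, 68, 68, 77, 78, 95, 97
n = 16
Index = 90/100 * 15 = 13.5000
Lower = data[13] = 78, Upper = data[14] = 95
P90 = 78 + 0.5000*(17) = 86.5000

P90 = 86.5000


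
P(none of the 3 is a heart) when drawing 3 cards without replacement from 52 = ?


P(no hearts) = (39/52) × (38/51) × (37/50)
= 0.4135

P = 0.4135


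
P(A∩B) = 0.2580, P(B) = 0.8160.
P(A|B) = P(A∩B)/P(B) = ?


P(A|B) = 0.2580/0.8160 = 0.3162

P(A|B) = 0.3162


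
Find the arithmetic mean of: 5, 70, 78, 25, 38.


Sum = 5 + 70 + 78 + 25 + 38 = 216
n = 5
Mean = 216/5 = 43.2000

Mean = 43.2000


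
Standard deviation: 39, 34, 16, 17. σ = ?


Mean = 26.5000
Variance = 103.2500
SD = sqrt(103.2500) = 10.1612

SD = 10.1612


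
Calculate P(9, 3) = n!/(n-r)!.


P(9,3) = 9!/6!
= 362880/720
= 504

P(9,3) = 504


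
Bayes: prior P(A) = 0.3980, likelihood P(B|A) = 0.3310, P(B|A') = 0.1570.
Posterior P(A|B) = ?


P(B) = P(B|A)*P(A) + P(B|A')*P(A')
= 0.3310*0.3980 + 0.1570*0.6020
= 0.131738 + 0.094514 = 0.226252
P(A|B) = 0.131738/0.226252 = 0.5823

P(A|B) = 0.5823


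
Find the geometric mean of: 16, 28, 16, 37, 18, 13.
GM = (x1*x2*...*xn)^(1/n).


Product = 16 × 28 × 16 × 37 × 18 × 13 = 62060544
GM = 62060544^(1/6) = 19.8977

GM = 19.8977


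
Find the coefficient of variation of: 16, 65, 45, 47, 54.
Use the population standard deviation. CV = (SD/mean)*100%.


Mean = 45.4000
SD = 16.2800
CV = (16.2800/45.4000)*100 = 35.8591%

CV = 35.8591%


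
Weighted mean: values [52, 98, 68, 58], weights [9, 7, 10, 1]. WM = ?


Numerator = 52*9 + 98*7 + 68*10 + 58*1 = 1892
Denominator = 9 + 7 + 10 + 1 = 27
WM = 1892/27 = 70.0741

WM = 70.0741


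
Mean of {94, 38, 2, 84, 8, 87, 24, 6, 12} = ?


Sum = 94 + 38 + 2 + 84 + 8 + 87 + 24 + 6 + 12 = 355
n = 9
Mean = 355/9 = 39.4444

Mean = 39.4444


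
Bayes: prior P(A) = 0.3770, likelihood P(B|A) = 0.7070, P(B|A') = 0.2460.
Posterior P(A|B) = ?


P(B) = P(B|A)*P(A) + P(B|A')*P(A')
= 0.7070*0.3770 + 0.2460*0.6230
= 0.266539 + 0.153258 = 0.419797
P(A|B) = 0.266539/0.419797 = 0.6349

P(A|B) = 0.6349


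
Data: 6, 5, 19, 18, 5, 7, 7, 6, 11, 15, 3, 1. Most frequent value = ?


Frequencies: 1:1, 3:1, 5:2, 6:2, 7:2, 11:1, 15:1, 18:1, 19:1
Max frequency = 2
Mode = 5, 6, 7

Mode = 5, 6, 7


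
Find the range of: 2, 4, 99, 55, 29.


Max = 99, Min = 2
Range = 99 - 2 = 97

Range = 97


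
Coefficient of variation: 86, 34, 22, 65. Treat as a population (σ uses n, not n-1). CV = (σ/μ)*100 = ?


Mean = 51.7500
SD = 25.2426
CV = (25.2426/51.7500)*100 = 48.7779%

CV = 48.7779%


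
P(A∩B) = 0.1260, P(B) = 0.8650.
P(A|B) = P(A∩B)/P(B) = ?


P(A|B) = 0.1260/0.8650 = 0.1457

P(A|B) = 0.1457


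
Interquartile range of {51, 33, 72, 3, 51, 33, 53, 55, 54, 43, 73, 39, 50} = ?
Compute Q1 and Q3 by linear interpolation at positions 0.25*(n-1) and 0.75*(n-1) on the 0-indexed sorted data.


Sorted: 3, 33, 33, 39, 43, 50, 51, 51, 53, 54, 55, 72, 73
Q1 (25th %ile) = 39.0000
Q3 (75th %ile) = 54.0000
IQR = 54.0000 - 39.0000 = 15.0000

IQR = 15.0000


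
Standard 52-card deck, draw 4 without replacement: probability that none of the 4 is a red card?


P(no red cards) = (26/52) × (25/51) × (24/50) × (23/49)
= 0.0552

P = 0.0552


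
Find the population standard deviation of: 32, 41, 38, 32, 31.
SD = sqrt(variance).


Mean = 34.8000
Variance = 15.7600
SD = sqrt(15.7600) = 3.9699

SD = 3.9699


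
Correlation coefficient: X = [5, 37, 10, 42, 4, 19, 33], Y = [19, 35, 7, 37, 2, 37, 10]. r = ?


Mean X = 21.4286, Mean Y = 21.0000
SD X = 14.685825, SD Y = 14.091537
Cov = 129.285714
r = 129.285714/(14.685825*14.091537) = 0.6247

r = 0.6247


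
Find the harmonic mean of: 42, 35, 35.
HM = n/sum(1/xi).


Sum of reciprocals = 1/42 + 1/35 + 1/35 = 0.080952
HM = 3/0.080952 = 37.0588

HM = 37.0588


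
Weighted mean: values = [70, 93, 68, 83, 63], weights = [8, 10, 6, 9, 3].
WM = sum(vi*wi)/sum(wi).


Numerator = 70*8 + 93*10 + 68*6 + 83*9 + 63*3 = 2834
Denominator = 8 + 10 + 6 + 9 + 3 = 36
WM = 2834/36 = 78.7222

WM = 78.7222


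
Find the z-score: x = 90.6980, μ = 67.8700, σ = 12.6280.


z = (90.6980 - 67.8700)/12.6280
= 22.8280/12.6280
= 1.8077

z = 1.8077


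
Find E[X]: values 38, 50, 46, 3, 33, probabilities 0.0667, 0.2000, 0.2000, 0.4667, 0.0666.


E[X] = 38*0.0667 + 50*0.2000 + 46*0.2000 + 3*0.4667 + 33*0.0666
= 2.5346 + 10.0000 + 9.2000 + 1.4001 + 2.1978
= 25.3325

E[X] = 25.3325


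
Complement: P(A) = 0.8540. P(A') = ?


P(not A) = 1 - 0.8540 = 0.1460

P(not A) = 0.1460


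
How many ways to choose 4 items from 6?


C(6,4) = 6!/(4! × 2!)
= 720/(24 × 2)
= 15

C(6,4) = 15


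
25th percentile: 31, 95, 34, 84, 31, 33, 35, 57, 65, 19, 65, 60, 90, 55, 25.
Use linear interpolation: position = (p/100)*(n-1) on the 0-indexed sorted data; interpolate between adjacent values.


Sorted: 19, 25, 31, 31, 33, 34, 35, 55, 57, 60, 65, 65, 84, 90, 95
n = 15
Index = 25/100 * 14 = 3.5000
Lower = data[3] = 31, Upper = data[4] = 33
P25 = 31 + 0.5000*(2) = 32.0000

P25 = 32.0000


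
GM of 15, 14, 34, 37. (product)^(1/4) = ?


Product = 15 × 14 × 34 × 37 = 264180
GM = 264180^(1/4) = 22.6712

GM = 22.6712


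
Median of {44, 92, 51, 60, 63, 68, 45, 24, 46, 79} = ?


Sorted: 24, 44, 45, 46, 51, 60, 63, 68, 79, 92
n = 10 (even)
Middle values: 51 and 60
Median = (51+60)/2 = 55.5000

Median = 55.5000


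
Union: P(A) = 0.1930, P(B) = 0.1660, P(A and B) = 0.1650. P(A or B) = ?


P(A∪B) = 0.1930 + 0.1660 - 0.1650
= 0.3590 - 0.1650
= 0.1940

P(A∪B) = 0.1940


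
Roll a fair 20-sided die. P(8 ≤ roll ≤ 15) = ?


Favorable outcomes (8 ≤ roll ≤ 15): 8
Total outcomes = 20
P = 8/20 = 0.4000

P = 0.4000


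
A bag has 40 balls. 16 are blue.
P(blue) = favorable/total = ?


P = 16/40 = 0.4000

P = 0.4000


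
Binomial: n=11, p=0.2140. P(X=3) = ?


C(11,3) = 165
p^3 = 0.009800
(1-p)^8 = 0.145673
P = 165 * 0.009800 * 0.145673 = 0.2356

P(X=3) = 0.2356


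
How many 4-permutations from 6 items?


P(6,4) = 6!/2!
= 720/2
= 360

P(6,4) = 360


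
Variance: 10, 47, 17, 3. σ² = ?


Mean = 19.2500
Squared deviations: 85.5625, 770.0625, 5.0625, 264.0625
Sum = 1124.7500
Variance = 1124.7500/4 = 281.1875

Variance = 281.1875


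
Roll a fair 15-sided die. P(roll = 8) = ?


Favorable outcomes (roll = 8): 1
Total outcomes = 15
P = 1/15 = 0.0667

P = 0.0667


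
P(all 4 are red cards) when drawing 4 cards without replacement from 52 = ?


P(all red cards) = (26/52) × (25/51) × (24/50) × (23/49)
= 0.0552

P = 0.0552


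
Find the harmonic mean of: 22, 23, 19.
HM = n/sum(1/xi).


Sum of reciprocals = 1/22 + 1/23 + 1/19 = 0.141564
HM = 3/0.141564 = 21.1918

HM = 21.1918


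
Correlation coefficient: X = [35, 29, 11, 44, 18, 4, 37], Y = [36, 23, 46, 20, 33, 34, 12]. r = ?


Mean X = 25.4286, Mean Y = 29.1429
SD X = 13.657621, SD Y = 10.588789
Cov = -100.061224
r = -100.061224/(13.657621*10.588789) = -0.6919

r = -0.6919


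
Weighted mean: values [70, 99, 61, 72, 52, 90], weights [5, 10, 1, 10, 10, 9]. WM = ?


Numerator = 70*5 + 99*10 + 61*1 + 72*10 + 52*10 + 90*9 = 3451
Denominator = 5 + 10 + 1 + 10 + 10 + 9 = 45
WM = 3451/45 = 76.6889

WM = 76.6889


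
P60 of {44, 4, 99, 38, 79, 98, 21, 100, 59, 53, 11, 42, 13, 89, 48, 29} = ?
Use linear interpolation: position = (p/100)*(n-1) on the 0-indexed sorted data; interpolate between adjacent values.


Sorted: 4, 11, 13, 21, 29, 38, 42, 44, 48, 53, 59, 79, 89, 98, 99, 100
n = 16
Index = 60/100 * 15 = 9.0000
Lower = data[9] = 53, Upper = data[10] = 59
P60 = 53 + 0*(6) = 53.0000

P60 = 53.0000


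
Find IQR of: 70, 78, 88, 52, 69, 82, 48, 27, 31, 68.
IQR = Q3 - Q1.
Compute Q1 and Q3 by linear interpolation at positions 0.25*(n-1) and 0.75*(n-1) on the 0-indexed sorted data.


Sorted: 27, 31, 48, 52, 68, 69, 70, 78, 82, 88
Q1 (25th %ile) = 49.0000
Q3 (75th %ile) = 76.0000
IQR = 76.0000 - 49.0000 = 27.0000

IQR = 27.0000


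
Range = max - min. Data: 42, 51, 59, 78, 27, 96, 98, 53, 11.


Max = 98, Min = 11
Range = 98 - 11 = 87

Range = 87


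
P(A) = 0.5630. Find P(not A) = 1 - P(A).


P(not A) = 1 - 0.5630 = 0.4370

P(not A) = 0.4370


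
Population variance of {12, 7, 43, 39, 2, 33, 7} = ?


Mean = 20.4286
Squared deviations: 71.0408, 180.3265, 509.4694, 344.8980, 339.6122, 158.0408, 180.3265
Sum = 1783.7143
Variance = 1783.7143/7 = 254.8163

Variance = 254.8163


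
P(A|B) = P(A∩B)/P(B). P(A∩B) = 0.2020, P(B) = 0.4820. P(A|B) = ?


P(A|B) = 0.2020/0.4820 = 0.4191

P(A|B) = 0.4191


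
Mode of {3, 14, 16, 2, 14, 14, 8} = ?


Frequencies: 2:1, 3:1, 8:1, 14:3, 16:1
Max frequency = 3
Mode = 14

Mode = 14


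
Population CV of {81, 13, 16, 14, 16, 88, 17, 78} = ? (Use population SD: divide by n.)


Mean = 40.3750
SD = 32.6226
CV = (32.6226/40.3750)*100 = 80.7990%

CV = 80.7990%


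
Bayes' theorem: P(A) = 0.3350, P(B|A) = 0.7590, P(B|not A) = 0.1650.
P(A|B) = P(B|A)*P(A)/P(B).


P(B) = P(B|A)*P(A) + P(B|A')*P(A')
= 0.7590*0.3350 + 0.1650*0.6650
= 0.254265 + 0.109725 = 0.363990
P(A|B) = 0.254265/0.363990 = 0.6985

P(A|B) = 0.6985


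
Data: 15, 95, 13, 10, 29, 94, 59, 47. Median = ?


Sorted: 10, 13, 15, 29, 47, 59, 94, 95
n = 8 (even)
Middle values: 29 and 47
Median = (29+47)/2 = 38.0000

Median = 38.0000


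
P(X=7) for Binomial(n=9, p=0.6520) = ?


C(9,7) = 36
p^7 = 0.050088
(1-p)^2 = 0.121104
P = 36 * 0.050088 * 0.121104 = 0.2184

P(X=7) = 0.2184


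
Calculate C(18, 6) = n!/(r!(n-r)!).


C(18,6) = 18!/(6! × 12!)
= 6402373705728000/(720 × 479001600)
= 18564

C(18,6) = 18564


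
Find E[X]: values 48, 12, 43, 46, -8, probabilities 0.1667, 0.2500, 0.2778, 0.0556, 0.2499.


E[X] = 48*0.1667 + 12*0.2500 + 43*0.2778 + 46*0.0556 - 8*0.2499
= 8.0016 + 3.0000 + 11.9454 + 2.5576 - 1.9992
= 23.5054

E[X] = 23.5054


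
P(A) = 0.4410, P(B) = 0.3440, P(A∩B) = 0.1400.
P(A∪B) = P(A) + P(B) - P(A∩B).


P(A∪B) = 0.4410 + 0.3440 - 0.1400
= 0.7850 - 0.1400
= 0.6450

P(A∪B) = 0.6450


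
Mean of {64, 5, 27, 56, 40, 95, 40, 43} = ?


Sum = 64 + 5 + 27 + 56 + 40 + 95 + 40 + 43 = 370
n = 8
Mean = 370/8 = 46.2500

Mean = 46.2500


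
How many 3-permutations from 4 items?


P(4,3) = 4!/1!
= 24/1
= 24

P(4,3) = 24


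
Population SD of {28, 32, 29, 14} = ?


Mean = 25.7500
Variance = 48.1875
SD = sqrt(48.1875) = 6.9417

SD = 6.9417


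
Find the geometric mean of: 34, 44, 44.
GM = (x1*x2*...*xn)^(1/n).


Product = 34 × 44 × 44 = 65824
GM = 65824^(1/3) = 40.3764

GM = 40.3764


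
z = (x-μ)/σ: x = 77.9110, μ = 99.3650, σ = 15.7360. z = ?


z = (77.9110 - 99.3650)/15.7360
= -21.4540/15.7360
= -1.3634

z = -1.3634


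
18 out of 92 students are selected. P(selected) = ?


P = 18/92 = 0.1957

P = 0.1957


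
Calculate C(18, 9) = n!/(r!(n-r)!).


C(18,9) = 18!/(9! × 9!)
= 6402373705728000/(362880 × 362880)
= 48620

C(18,9) = 48620


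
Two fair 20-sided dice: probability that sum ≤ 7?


Total outcomes = 20×20 = 400
Favorable (sum ≤ 7): 21
P = 21/400 = 0.0525

P = 0.0525


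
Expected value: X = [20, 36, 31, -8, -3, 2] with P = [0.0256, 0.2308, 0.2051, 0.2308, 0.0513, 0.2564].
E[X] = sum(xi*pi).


E[X] = 20*0.0256 + 36*0.2308 + 31*0.2051 - 8*0.2308 - 3*0.0513 + 2*0.2564
= 0.5120 + 8.3088 + 6.3581 - 1.8464 - 0.1539 + 0.5128
= 13.6914

E[X] = 13.6914


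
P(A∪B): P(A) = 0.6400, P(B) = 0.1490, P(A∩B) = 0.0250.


P(A∪B) = 0.6400 + 0.1490 - 0.0250
= 0.7890 - 0.0250
= 0.7640

P(A∪B) = 0.7640


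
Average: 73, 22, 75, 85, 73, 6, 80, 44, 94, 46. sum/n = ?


Sum = 73 + 22 + 75 + 85 + 73 + 6 + 80 + 44 + 94 + 46 = 598
n = 10
Mean = 598/10 = 59.8000

Mean = 59.8000


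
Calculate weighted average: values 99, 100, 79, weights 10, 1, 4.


Numerator = 99*10 + 100*1 + 79*4 = 1406
Denominator = 10 + 1 + 4 = 15
WM = 1406/15 = 93.7333

WM = 93.7333


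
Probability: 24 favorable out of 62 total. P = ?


P = 24/62 = 0.3871

P = 0.3871


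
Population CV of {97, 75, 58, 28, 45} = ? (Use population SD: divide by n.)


Mean = 60.6000
SD = 23.8546
CV = (23.8546/60.6000)*100 = 39.3640%

CV = 39.3640%


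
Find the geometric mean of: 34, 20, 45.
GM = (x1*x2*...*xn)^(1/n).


Product = 34 × 20 × 45 = 30600
GM = 30600^(1/3) = 31.2781

GM = 31.2781


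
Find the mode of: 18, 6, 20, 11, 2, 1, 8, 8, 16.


Frequencies: 1:1, 2:1, 6:1, 8:2, 11:1, 16:1, 18:1, 20:1
Max frequency = 2
Mode = 8

Mode = 8


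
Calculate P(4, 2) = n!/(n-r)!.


P(4,2) = 4!/2!
= 24/2
= 12

P(4,2) = 12


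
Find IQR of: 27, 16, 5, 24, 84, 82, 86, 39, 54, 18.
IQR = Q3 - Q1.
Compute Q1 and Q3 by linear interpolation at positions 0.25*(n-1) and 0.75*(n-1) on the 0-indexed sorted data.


Sorted: 5, 16, 18, 24, 27, 39, 54, 82, 84, 86
Q1 (25th %ile) = 19.5000
Q3 (75th %ile) = 75.0000
IQR = 75.0000 - 19.5000 = 55.5000

IQR = 55.5000


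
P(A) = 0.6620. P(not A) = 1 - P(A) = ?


P(not A) = 1 - 0.6620 = 0.3380

P(not A) = 0.3380


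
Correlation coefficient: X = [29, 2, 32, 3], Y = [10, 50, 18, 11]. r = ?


Mean X = 16.5000, Mean Y = 22.2500
SD X = 14.044572, SD Y = 16.315254
Cov = -117.375000
r = -117.375000/(14.044572*16.315254) = -0.5122

r = -0.5122


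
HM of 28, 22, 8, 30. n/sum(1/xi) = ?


Sum of reciprocals = 1/28 + 1/22 + 1/8 + 1/30 = 0.239502
HM = 4/0.239502 = 16.7013

HM = 16.7013


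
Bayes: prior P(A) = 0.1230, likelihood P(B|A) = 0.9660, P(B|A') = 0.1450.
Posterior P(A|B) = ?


P(B) = P(B|A)*P(A) + P(B|A')*P(A')
= 0.9660*0.1230 + 0.1450*0.8770
= 0.118818 + 0.127165 = 0.245983
P(A|B) = 0.118818/0.245983 = 0.4830

P(A|B) = 0.4830


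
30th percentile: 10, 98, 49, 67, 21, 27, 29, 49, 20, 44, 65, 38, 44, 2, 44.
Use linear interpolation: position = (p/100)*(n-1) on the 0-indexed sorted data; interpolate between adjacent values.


Sorted: 2, 10, 20, 21, 27, 29, 38, 44, 44, 44, 49, 49, 65, 67, 98
n = 15
Index = 30/100 * 14 = 4.2000
Lower = data[4] = 27, Upper = data[5] = 29
P30 = 27 + 0.2000*(2) = 27.4000

P30 = 27.4000


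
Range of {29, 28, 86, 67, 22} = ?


Max = 86, Min = 22
Range = 86 - 22 = 64

Range = 64


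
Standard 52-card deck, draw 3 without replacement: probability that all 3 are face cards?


P(all face cards) = (12/52) × (11/51) × (10/50)
= 0.0100

P = 0.0100


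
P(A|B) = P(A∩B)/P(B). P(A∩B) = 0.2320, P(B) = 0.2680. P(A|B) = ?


P(A|B) = 0.2320/0.2680 = 0.8657

P(A|B) = 0.8657


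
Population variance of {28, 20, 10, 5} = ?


Mean = 15.7500
Squared deviations: 150.0625, 18.0625, 33.0625, 115.5625
Sum = 316.7500
Variance = 316.7500/4 = 79.1875

Variance = 79.1875


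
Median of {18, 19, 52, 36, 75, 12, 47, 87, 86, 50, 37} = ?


Sorted: 12, 18, 19, 36, 37, 47, 50, 52, 75, 86, 87
n = 11 (odd)
Middle value = 47

Median = 47


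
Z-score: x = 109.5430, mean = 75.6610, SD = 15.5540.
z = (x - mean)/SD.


z = (109.5430 - 75.6610)/15.5540
= 33.8820/15.5540
= 2.1783

z = 2.1783


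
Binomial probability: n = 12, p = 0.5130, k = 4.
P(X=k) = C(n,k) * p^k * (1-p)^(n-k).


C(12,4) = 495
p^4 = 0.069258
(1-p)^8 = 0.003164
P = 495 * 0.069258 * 0.003164 = 0.1085

P(X=4) = 0.1085


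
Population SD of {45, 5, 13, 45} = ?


Mean = 27.0000
Variance = 332.0000
SD = sqrt(332.0000) = 18.2209

SD = 18.2209


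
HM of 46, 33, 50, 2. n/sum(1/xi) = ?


Sum of reciprocals = 1/46 + 1/33 + 1/50 + 1/2 = 0.572042
HM = 4/0.572042 = 6.9925

HM = 6.9925


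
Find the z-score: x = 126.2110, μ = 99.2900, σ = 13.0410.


z = (126.2110 - 99.2900)/13.0410
= 26.9210/13.0410
= 2.0643

z = 2.0643


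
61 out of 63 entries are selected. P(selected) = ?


P = 61/63 = 0.9683

P = 0.9683


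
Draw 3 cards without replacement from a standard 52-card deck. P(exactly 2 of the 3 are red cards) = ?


Hypergeometric: P(X=2) = C(26,2)·C(26,1) / C(52,3)
= 325 × 26 / 22100
= 8450/22100 = 0.3824

P = 0.3824


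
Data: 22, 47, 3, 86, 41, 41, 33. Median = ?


Sorted: 3, 22, 33, 41, 41, 47, 86
n = 7 (odd)
Middle value = 41

Median = 41


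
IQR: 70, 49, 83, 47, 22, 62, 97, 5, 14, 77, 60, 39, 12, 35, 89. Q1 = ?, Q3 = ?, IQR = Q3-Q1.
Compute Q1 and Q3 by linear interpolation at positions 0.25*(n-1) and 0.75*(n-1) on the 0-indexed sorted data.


Sorted: 5, 12, 14, 22, 35, 39, 47, 49, 60, 62, 70, 77, 83, 89, 97
Q1 (25th %ile) = 28.5000
Q3 (75th %ile) = 73.5000
IQR = 73.5000 - 28.5000 = 45.0000

IQR = 45.0000


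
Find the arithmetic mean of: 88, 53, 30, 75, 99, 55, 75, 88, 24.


Sum = 88 + 53 + 30 + 75 + 99 + 55 + 75 + 88 + 24 = 587
n = 9
Mean = 587/9 = 65.2222

Mean = 65.2222


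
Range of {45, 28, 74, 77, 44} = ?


Max = 77, Min = 28
Range = 77 - 28 = 49

Range = 49


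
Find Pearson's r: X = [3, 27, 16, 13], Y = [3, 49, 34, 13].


Mean X = 14.7500, Mean Y = 24.7500
SD X = 8.554969, SD Y = 17.921705
Cov = 146.187500
r = 146.187500/(8.554969*17.921705) = 0.9535

r = 0.9535


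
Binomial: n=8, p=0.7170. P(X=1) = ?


C(8,1) = 8
p^1 = 0.717000
(1-p)^7 = 0.000145
P = 8 * 0.717000 * 0.000145 = 0.0008

P(X=1) = 0.0008


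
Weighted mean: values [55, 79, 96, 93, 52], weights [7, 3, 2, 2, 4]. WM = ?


Numerator = 55*7 + 79*3 + 96*2 + 93*2 + 52*4 = 1208
Denominator = 7 + 3 + 2 + 2 + 4 = 18
WM = 1208/18 = 67.1111

WM = 67.1111


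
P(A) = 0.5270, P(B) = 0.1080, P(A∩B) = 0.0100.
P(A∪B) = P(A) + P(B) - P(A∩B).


P(A∪B) = 0.5270 + 0.1080 - 0.0100
= 0.6350 - 0.0100
= 0.6250

P(A∪B) = 0.6250


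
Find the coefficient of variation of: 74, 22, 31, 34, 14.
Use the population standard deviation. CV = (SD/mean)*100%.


Mean = 35.0000
SD = 20.7268
CV = (20.7268/35.0000)*100 = 59.2194%

CV = 59.2194%


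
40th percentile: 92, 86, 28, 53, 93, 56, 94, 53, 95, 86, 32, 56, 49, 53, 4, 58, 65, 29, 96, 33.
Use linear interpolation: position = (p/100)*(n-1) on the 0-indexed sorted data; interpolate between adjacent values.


Sorted: 4, 28, 29, 32, 33, 49, 53, 53, 53, 56, 56, 58, 65, 86, 86, 92, 93, 94, 95, 96
n = 20
Index = 40/100 * 19 = 7.6000
Lower = data[7] = 53, Upper = data[8] = 53
P40 = 53 + 0.6000*(0) = 53.0000

P40 = 53.0000


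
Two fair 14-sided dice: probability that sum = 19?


Total outcomes = 14×14 = 196
Favorable (sum = 19): 10
P = 10/196 = 0.0510

P = 0.0510


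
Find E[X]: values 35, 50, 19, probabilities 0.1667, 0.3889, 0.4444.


E[X] = 35*0.1667 + 50*0.3889 + 19*0.4444
= 5.8345 + 19.4450 + 8.4436
= 33.7231

E[X] = 33.7231


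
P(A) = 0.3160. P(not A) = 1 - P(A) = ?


P(not A) = 1 - 0.3160 = 0.6840

P(not A) = 0.6840


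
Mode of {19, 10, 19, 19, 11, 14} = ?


Frequencies: 10:1, 11:1, 14:1, 19:3
Max frequency = 3
Mode = 19

Mode = 19


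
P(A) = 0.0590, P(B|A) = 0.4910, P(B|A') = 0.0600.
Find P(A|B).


P(B) = P(B|A)*P(A) + P(B|A')*P(A')
= 0.4910*0.0590 + 0.0600*0.9410
= 0.028969 + 0.056460 = 0.085429
P(A|B) = 0.028969/0.085429 = 0.3391

P(A|B) = 0.3391


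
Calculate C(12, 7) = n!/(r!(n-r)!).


C(12,7) = 12!/(7! × 5!)
= 479001600/(5040 × 120)
= 792

C(12,7) = 792


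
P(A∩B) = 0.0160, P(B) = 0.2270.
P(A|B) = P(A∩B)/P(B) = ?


P(A|B) = 0.0160/0.2270 = 0.0705

P(A|B) = 0.0705


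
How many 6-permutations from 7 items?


P(7,6) = 7!/1!
= 5040/1
= 5040

P(7,6) = 5040


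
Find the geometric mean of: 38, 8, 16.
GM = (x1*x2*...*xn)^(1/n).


Product = 38 × 8 × 16 = 4864
GM = 4864^(1/3) = 16.9433

GM = 16.9433


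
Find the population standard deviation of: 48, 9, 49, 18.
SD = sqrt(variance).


Mean = 31.0000
Variance = 316.5000
SD = sqrt(316.5000) = 17.7904

SD = 17.7904


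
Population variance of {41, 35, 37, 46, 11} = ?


Mean = 34.0000
Squared deviations: 49.0000, 1.0000, 9.0000, 144.0000, 529.0000
Sum = 732.0000
Variance = 732.0000/5 = 146.4000

Variance = 146.4000


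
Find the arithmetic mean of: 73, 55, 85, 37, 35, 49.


Sum = 73 + 55 + 85 + 37 + 35 + 49 = 334
n = 6
Mean = 334/6 = 55.6667

Mean = 55.6667


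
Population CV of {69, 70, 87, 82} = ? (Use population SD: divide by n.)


Mean = 77.0000
SD = 7.7136
CV = (7.7136/77.0000)*100 = 10.0177%

CV = 10.0177%


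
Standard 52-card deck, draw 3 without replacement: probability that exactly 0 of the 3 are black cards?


Hypergeometric: P(X=0) = C(26,0)·C(26,3) / C(52,3)
= 1 × 2600 / 22100
= 2600/22100 = 0.1176

P = 0.1176


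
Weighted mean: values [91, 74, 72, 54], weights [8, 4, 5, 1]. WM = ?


Numerator = 91*8 + 74*4 + 72*5 + 54*1 = 1438
Denominator = 8 + 4 + 5 + 1 = 18
WM = 1438/18 = 79.8889

WM = 79.8889


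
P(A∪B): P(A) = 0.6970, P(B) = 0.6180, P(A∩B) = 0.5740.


P(A∪B) = 0.6970 + 0.6180 - 0.5740
= 1.3150 - 0.5740
= 0.7410

P(A∪B) = 0.7410


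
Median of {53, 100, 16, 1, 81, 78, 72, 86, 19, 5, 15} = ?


Sorted: 1, 5, 15, 16, 19, 53, 72, 78, 81, 86, 100
n = 11 (odd)
Middle value = 53

Median = 53


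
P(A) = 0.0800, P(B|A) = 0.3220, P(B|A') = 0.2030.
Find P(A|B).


P(B) = P(B|A)*P(A) + P(B|A')*P(A')
= 0.3220*0.0800 + 0.2030*0.9200
= 0.025760 + 0.186760 = 0.212520
P(A|B) = 0.025760/0.212520 = 0.1212

P(A|B) = 0.1212


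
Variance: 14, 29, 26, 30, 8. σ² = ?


Mean = 21.4000
Squared deviations: 54.7600, 57.7600, 21.1600, 73.9600, 179.5600
Sum = 387.2000
Variance = 387.2000/5 = 77.4400

Variance = 77.4400


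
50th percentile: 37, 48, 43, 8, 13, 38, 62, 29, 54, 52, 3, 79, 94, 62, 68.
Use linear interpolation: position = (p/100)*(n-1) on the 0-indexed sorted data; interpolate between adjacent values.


Sorted: 3, 8, 13, 29, 37, 38, 43, 48, 52, 54, 62, 62, 68, 79, 94
n = 15
Index = 50/100 * 14 = 7.0000
Lower = data[7] = 48, Upper = data[8] = 52
P50 = 48 + 0*(4) = 48.0000

P50 = 48.0000


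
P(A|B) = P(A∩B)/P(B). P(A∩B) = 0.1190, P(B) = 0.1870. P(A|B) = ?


P(A|B) = 0.1190/0.1870 = 0.6364

P(A|B) = 0.6364


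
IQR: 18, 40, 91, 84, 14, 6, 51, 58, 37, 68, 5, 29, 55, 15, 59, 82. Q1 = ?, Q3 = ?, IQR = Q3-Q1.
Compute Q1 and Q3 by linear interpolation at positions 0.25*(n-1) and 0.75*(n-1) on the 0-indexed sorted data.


Sorted: 5, 6, 14, 15, 18, 29, 37, 40, 51, 55, 58, 59, 68, 82, 84, 91
Q1 (25th %ile) = 17.2500
Q3 (75th %ile) = 61.2500
IQR = 61.2500 - 17.2500 = 44.0000

IQR = 44.0000


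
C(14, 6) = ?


C(14,6) = 14!/(6! × 8!)
= 87178291200/(720 × 40320)
= 3003

C(14,6) = 3003


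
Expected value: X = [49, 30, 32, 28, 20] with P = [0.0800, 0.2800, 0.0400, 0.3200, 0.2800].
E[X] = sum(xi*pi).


E[X] = 49*0.0800 + 30*0.2800 + 32*0.0400 + 28*0.3200 + 20*0.2800
= 3.9200 + 8.4000 + 1.2800 + 8.9600 + 5.6000
= 28.1600

E[X] = 28.1600


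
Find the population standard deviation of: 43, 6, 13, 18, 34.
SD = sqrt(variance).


Mean = 22.8000
Variance = 186.9600
SD = sqrt(186.9600) = 13.6733

SD = 13.6733


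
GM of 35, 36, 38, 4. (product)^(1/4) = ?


Product = 35 × 36 × 38 × 4 = 191520
GM = 191520^(1/4) = 20.9196

GM = 20.9196


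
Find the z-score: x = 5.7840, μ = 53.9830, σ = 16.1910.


z = (5.7840 - 53.9830)/16.1910
= -48.1990/16.1910
= -2.9769

z = -2.9769


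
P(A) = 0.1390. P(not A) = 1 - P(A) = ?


P(not A) = 1 - 0.1390 = 0.8610

P(not A) = 0.8610


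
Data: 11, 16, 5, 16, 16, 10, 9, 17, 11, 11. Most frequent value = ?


Frequencies: 5:1, 9:1, 10:1, 11:3, 16:3, 17:1
Max frequency = 3
Mode = 11, 16

Mode = 11, 16


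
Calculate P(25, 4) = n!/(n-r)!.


P(25,4) = 25!/21!
= 15511210043330985984000000/51090942171709440000
= 303600

P(25,4) = 303600


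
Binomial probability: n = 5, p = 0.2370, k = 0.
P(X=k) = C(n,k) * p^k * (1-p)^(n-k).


C(5,0) = 1
p^0 = 1.000000
(1-p)^5 = 0.258597
P = 1 * 1.000000 * 0.258597 = 0.2586

P(X=0) = 0.2586


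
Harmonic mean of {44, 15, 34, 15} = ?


Sum of reciprocals = 1/44 + 1/15 + 1/34 + 1/15 = 0.185472
HM = 4/0.185472 = 21.5666

HM = 21.5666


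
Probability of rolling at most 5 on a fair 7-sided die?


Favorable outcomes (roll ≤ 5): 5
Total outcomes = 7
P = 5/7 = 0.7143

P = 0.7143


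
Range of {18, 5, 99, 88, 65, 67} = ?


Max = 99, Min = 5
Range = 99 - 5 = 94

Range = 94


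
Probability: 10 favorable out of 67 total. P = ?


P = 10/67 = 0.1493

P = 0.1493


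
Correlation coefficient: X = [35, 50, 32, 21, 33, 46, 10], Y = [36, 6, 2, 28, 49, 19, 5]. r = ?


Mean X = 32.4286, Mean Y = 20.7143
SD X = 12.726319, SD Y = 16.489947
Cov = 7.265306
r = 7.265306/(12.726319*16.489947) = 0.0346

r = 0.0346


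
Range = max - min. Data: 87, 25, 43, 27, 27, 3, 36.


Max = 87, Min = 3
Range = 87 - 3 = 84

Range = 84


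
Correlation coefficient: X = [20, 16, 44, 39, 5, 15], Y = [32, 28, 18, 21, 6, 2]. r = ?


Mean X = 23.1667, Mean Y = 17.8333
SD X = 13.801167, SD Y = 10.838460
Cov = 46.694444
r = 46.694444/(13.801167*10.838460) = 0.3122

r = 0.3122


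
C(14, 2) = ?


C(14,2) = 14!/(2! × 12!)
= 87178291200/(2 × 479001600)
= 91

C(14,2) = 91


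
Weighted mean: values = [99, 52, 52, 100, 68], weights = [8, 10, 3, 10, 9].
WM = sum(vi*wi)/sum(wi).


Numerator = 99*8 + 52*10 + 52*3 + 100*10 + 68*9 = 3080
Denominator = 8 + 10 + 3 + 10 + 9 = 40
WM = 3080/40 = 77.0000

WM = 77.0000


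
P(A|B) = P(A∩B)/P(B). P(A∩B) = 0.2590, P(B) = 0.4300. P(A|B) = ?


P(A|B) = 0.2590/0.4300 = 0.6023

P(A|B) = 0.6023


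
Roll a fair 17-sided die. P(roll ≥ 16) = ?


Favorable outcomes (roll ≥ 16): 2
Total outcomes = 17
P = 2/17 = 0.1176

P = 0.1176


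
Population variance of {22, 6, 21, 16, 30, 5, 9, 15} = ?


Mean = 15.5000
Squared deviations: 42.2500, 90.2500, 30.2500, 0.2500, 210.2500, 110.2500, 42.2500, 0.2500
Sum = 526.0000
Variance = 526.0000/8 = 65.7500

Variance = 65.7500


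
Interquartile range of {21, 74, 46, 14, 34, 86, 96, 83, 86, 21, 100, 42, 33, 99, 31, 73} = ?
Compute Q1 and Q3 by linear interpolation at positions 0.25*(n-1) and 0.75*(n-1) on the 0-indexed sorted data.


Sorted: 14, 21, 21, 31, 33, 34, 42, 46, 73, 74, 83, 86, 86, 96, 99, 100
Q1 (25th %ile) = 32.5000
Q3 (75th %ile) = 86.0000
IQR = 86.0000 - 32.5000 = 53.5000

IQR = 53.5000


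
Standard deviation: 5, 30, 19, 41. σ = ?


Mean = 23.7500
Variance = 177.6875
SD = sqrt(177.6875) = 13.3299

SD = 13.3299


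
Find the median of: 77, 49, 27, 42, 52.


Sorted: 27, 42, 49, 52, 77
n = 5 (odd)
Middle value = 49

Median = 49


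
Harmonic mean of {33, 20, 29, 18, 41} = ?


Sum of reciprocals = 1/33 + 1/20 + 1/29 + 1/18 + 1/41 = 0.194732
HM = 5/0.194732 = 25.6764

HM = 25.6764


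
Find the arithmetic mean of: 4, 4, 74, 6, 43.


Sum = 4 + 4 + 74 + 6 + 43 = 131
n = 5
Mean = 131/5 = 26.2000

Mean = 26.2000


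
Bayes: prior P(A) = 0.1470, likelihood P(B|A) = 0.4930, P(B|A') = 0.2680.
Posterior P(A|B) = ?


P(B) = P(B|A)*P(A) + P(B|A')*P(A')
= 0.4930*0.1470 + 0.2680*0.8530
= 0.072471 + 0.228604 = 0.301075
P(A|B) = 0.072471/0.301075 = 0.2407

P(A|B) = 0.2407
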